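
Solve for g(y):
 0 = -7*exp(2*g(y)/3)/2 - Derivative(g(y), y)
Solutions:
 g(y) = 3*log(-sqrt(-1/(C1 - 7*y))) + 3*log(3)/2
 g(y) = 3*log(-1/(C1 - 7*y))/2 + 3*log(3)/2


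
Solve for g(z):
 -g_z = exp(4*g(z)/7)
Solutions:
 g(z) = 7*log(-(1/(C1 + 4*z))^(1/4)) + 7*log(7)/4
 g(z) = 7*log(1/(C1 + 4*z))/4 + 7*log(7)/4
 g(z) = 7*log(-I*(1/(C1 + 4*z))^(1/4)) + 7*log(7)/4
 g(z) = 7*log(I*(1/(C1 + 4*z))^(1/4)) + 7*log(7)/4


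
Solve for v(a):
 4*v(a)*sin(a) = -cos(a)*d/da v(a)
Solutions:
 v(a) = C1*cos(a)^4


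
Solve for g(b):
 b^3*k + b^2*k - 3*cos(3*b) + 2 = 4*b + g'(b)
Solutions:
 g(b) = C1 + b^4*k/4 + b^3*k/3 - 2*b^2 + 2*b - sin(3*b)


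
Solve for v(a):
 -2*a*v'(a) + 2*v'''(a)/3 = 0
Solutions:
 v(a) = C1 + Integral(C2*airyai(3^(1/3)*a) + C3*airybi(3^(1/3)*a), a)


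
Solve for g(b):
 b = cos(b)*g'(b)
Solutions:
 g(b) = C1 + Integral(b/cos(b), b)


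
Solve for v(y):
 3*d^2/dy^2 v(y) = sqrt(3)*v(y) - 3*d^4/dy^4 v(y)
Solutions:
 v(y) = C1*exp(-sqrt(6)*y*sqrt(-3 + sqrt(3)*sqrt(3 + 4*sqrt(3)))/6) + C2*exp(sqrt(6)*y*sqrt(-3 + sqrt(3)*sqrt(3 + 4*sqrt(3)))/6) + C3*sin(sqrt(6)*y*sqrt(3 + sqrt(3)*sqrt(3 + 4*sqrt(3)))/6) + C4*cosh(sqrt(6)*y*sqrt(-sqrt(3)*sqrt(3 + 4*sqrt(3)) - 3)/6)


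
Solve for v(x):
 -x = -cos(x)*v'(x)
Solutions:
 v(x) = C1 + Integral(x/cos(x), x)


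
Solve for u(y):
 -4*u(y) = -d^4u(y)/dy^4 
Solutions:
 u(y) = C1*exp(-sqrt(2)*y) + C2*exp(sqrt(2)*y) + C3*sin(sqrt(2)*y) + C4*cos(sqrt(2)*y)


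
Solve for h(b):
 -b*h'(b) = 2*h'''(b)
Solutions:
 h(b) = C1 + Integral(C2*airyai(-2^(2/3)*b/2) + C3*airybi(-2^(2/3)*b/2), b)


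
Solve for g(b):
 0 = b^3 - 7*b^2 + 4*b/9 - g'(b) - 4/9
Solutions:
 g(b) = C1 + b^4/4 - 7*b^3/3 + 2*b^2/9 - 4*b/9


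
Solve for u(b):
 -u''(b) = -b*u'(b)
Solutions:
 u(b) = C1 + C2*erfi(sqrt(2)*b/2)


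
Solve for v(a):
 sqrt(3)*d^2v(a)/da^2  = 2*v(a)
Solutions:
 v(a) = C1*exp(-sqrt(2)*3^(3/4)*a/3) + C2*exp(sqrt(2)*3^(3/4)*a/3)


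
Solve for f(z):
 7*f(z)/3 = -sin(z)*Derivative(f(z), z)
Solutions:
 f(z) = C1*(cos(z) + 1)^(7/6)/(cos(z) - 1)^(7/6)


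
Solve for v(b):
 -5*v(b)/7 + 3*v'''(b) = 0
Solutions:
 v(b) = C3*exp(21^(2/3)*5^(1/3)*b/21) + (C1*sin(3^(1/6)*5^(1/3)*7^(2/3)*b/14) + C2*cos(3^(1/6)*5^(1/3)*7^(2/3)*b/14))*exp(-21^(2/3)*5^(1/3)*b/42)


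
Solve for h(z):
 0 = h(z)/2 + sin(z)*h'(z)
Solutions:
 h(z) = C1*(cos(z) + 1)^(1/4)/(cos(z) - 1)^(1/4)


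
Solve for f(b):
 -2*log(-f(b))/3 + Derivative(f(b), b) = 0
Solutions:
 -li(-f(b)) = C1 + 2*b/3


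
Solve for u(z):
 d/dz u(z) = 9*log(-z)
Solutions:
 u(z) = C1 + 9*z*log(-z) - 9*z


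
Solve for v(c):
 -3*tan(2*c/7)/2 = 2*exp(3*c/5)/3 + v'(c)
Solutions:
 v(c) = C1 - 10*exp(3*c/5)/9 + 21*log(cos(2*c/7))/4


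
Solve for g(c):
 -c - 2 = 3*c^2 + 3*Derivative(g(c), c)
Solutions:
 g(c) = C1 - c^3/3 - c^2/6 - 2*c/3


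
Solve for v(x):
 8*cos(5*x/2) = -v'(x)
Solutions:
 v(x) = C1 - 16*sin(5*x/2)/5


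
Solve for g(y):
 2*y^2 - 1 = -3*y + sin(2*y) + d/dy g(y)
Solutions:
 g(y) = C1 + 2*y^3/3 + 3*y^2/2 - y + cos(2*y)/2


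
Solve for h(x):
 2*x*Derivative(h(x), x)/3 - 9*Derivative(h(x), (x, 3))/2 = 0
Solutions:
 h(x) = C1 + Integral(C2*airyai(2^(2/3)*x/3) + C3*airybi(2^(2/3)*x/3), x)


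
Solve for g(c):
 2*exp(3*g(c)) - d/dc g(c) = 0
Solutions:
 g(c) = log(-1/(C1 + 6*c))/3
 g(c) = log((-1/(C1 + 2*c))^(1/3)*(-3^(2/3) - 3*3^(1/6)*I)/6)
 g(c) = log((-1/(C1 + 2*c))^(1/3)*(-3^(2/3) + 3*3^(1/6)*I)/6)


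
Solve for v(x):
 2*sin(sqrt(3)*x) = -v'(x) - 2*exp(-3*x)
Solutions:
 v(x) = C1 + 2*sqrt(3)*cos(sqrt(3)*x)/3 + 2*exp(-3*x)/3


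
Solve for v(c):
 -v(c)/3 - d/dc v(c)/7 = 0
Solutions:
 v(c) = C1*exp(-7*c/3)


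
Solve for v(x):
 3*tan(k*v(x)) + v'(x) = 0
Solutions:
 v(x) = Piecewise((-asin(exp(C1*k - 3*k*x))/k + pi/k, Ne(k, 0)), (nan, True))
 v(x) = Piecewise((asin(exp(C1*k - 3*k*x))/k, Ne(k, 0)), (nan, True))


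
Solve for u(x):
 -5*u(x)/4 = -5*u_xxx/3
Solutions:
 u(x) = C3*exp(6^(1/3)*x/2) + (C1*sin(2^(1/3)*3^(5/6)*x/4) + C2*cos(2^(1/3)*3^(5/6)*x/4))*exp(-6^(1/3)*x/4)


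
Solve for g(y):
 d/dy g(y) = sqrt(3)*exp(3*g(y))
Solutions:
 g(y) = log(-1/(C1 + 3*sqrt(3)*y))/3
 g(y) = log((-1/(C1 + sqrt(3)*y))^(1/3)*(-3^(2/3) - 3*3^(1/6)*I)/6)
 g(y) = log((-1/(C1 + sqrt(3)*y))^(1/3)*(-3^(2/3) + 3*3^(1/6)*I)/6)


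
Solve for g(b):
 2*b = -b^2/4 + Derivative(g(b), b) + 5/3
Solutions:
 g(b) = C1 + b^3/12 + b^2 - 5*b/3


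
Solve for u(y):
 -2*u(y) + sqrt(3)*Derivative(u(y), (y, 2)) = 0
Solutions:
 u(y) = C1*exp(-sqrt(2)*3^(3/4)*y/3) + C2*exp(sqrt(2)*3^(3/4)*y/3)


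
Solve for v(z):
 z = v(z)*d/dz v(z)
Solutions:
 v(z) = -sqrt(C1 + z^2)
 v(z) = sqrt(C1 + z^2)


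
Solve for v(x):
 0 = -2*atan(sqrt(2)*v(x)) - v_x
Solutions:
 Integral(1/atan(sqrt(2)*_y), (_y, v(x))) = C1 - 2*x


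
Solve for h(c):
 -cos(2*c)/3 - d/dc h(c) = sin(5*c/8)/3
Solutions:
 h(c) = C1 - sin(2*c)/6 + 8*cos(5*c/8)/15


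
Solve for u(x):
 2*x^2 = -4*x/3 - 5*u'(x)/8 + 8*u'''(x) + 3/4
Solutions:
 u(x) = C1 + C2*exp(-sqrt(5)*x/8) + C3*exp(sqrt(5)*x/8) - 16*x^3/15 - 16*x^2/15 - 2018*x/25


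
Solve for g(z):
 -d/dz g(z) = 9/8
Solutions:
 g(z) = C1 - 9*z/8


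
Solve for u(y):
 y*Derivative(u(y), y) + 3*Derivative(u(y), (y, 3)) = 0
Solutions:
 u(y) = C1 + Integral(C2*airyai(-3^(2/3)*y/3) + C3*airybi(-3^(2/3)*y/3), y)


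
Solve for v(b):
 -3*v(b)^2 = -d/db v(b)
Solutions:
 v(b) = -1/(C1 + 3*b)


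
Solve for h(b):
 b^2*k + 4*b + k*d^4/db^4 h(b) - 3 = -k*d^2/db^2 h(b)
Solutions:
 h(b) = C1 + C2*b + C3*exp(-I*b) + C4*exp(I*b) - b^4/12 - 2*b^3/(3*k) + b^2*(1 + 3/(2*k))


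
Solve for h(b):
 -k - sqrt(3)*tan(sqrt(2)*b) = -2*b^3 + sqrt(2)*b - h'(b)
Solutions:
 h(b) = C1 - b^4/2 + sqrt(2)*b^2/2 + b*k - sqrt(6)*log(cos(sqrt(2)*b))/2


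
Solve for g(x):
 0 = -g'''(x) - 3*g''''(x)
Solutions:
 g(x) = C1 + C2*x + C3*x^2 + C4*exp(-x/3)


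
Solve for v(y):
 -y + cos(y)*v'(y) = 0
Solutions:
 v(y) = C1 + Integral(y/cos(y), y)


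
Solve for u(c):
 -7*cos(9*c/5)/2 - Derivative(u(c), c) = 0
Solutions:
 u(c) = C1 - 35*sin(9*c/5)/18


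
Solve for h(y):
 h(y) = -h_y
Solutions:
 h(y) = C1*exp(-y)


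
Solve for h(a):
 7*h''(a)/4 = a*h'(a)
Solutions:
 h(a) = C1 + C2*erfi(sqrt(14)*a/7)


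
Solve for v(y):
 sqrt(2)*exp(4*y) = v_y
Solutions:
 v(y) = C1 + sqrt(2)*exp(4*y)/4


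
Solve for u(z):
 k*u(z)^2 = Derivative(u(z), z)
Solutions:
 u(z) = -1/(C1 + k*z)


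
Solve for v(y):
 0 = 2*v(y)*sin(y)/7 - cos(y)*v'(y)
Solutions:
 v(y) = C1/cos(y)^(2/7)


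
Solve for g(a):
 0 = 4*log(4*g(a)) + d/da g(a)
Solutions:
 Integral(1/(log(_y) + 2*log(2)), (_y, g(a)))/4 = C1 - a


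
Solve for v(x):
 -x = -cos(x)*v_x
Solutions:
 v(x) = C1 + Integral(x/cos(x), x)


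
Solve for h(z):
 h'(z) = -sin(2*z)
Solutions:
 h(z) = C1 + cos(2*z)/2


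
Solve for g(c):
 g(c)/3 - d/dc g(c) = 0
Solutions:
 g(c) = C1*exp(c/3)


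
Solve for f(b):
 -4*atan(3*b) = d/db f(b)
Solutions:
 f(b) = C1 - 4*b*atan(3*b) + 2*log(9*b^2 + 1)/3


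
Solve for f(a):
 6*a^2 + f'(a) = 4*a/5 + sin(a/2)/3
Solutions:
 f(a) = C1 - 2*a^3 + 2*a^2/5 - 2*cos(a/2)/3


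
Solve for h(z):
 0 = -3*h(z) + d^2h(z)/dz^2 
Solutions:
 h(z) = C1*exp(-sqrt(3)*z) + C2*exp(sqrt(3)*z)


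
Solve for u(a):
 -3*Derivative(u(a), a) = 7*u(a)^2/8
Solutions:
 u(a) = 24/(C1 + 7*a)


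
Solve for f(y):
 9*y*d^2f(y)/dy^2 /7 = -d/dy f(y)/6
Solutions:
 f(y) = C1 + C2*y^(47/54)


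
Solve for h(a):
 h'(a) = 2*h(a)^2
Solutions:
 h(a) = -1/(C1 + 2*a)


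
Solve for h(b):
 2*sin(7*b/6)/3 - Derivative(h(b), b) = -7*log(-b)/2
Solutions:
 h(b) = C1 + 7*b*log(-b)/2 - 7*b/2 - 4*cos(7*b/6)/7


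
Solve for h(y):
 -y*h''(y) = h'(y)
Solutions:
 h(y) = C1 + C2*log(y)


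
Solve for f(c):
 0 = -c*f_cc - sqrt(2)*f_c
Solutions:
 f(c) = C1 + C2*c^(1 - sqrt(2))


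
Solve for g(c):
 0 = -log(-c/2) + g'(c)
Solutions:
 g(c) = C1 + c*log(-c) + c*(-1 - log(2))


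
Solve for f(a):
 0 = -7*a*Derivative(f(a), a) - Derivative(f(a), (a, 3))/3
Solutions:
 f(a) = C1 + Integral(C2*airyai(-21^(1/3)*a) + C3*airybi(-21^(1/3)*a), a)


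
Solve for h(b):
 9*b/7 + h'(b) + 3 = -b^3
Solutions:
 h(b) = C1 - b^4/4 - 9*b^2/14 - 3*b


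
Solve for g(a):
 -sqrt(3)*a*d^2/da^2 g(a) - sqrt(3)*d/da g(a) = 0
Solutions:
 g(a) = C1 + C2*log(a)


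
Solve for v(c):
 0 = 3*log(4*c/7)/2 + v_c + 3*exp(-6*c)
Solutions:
 v(c) = C1 - 3*c*log(c)/2 + c*(-3*log(2) + 3/2 + 3*log(7)/2) + exp(-6*c)/2


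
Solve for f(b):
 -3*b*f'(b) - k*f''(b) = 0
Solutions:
 f(b) = C1 + C2*sqrt(k)*erf(sqrt(6)*b*sqrt(1/k)/2)


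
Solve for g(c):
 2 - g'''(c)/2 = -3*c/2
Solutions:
 g(c) = C1 + C2*c + C3*c^2 + c^4/8 + 2*c^3/3


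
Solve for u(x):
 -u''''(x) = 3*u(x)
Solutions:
 u(x) = (C1*sin(sqrt(2)*3^(1/4)*x/2) + C2*cos(sqrt(2)*3^(1/4)*x/2))*exp(-sqrt(2)*3^(1/4)*x/2) + (C3*sin(sqrt(2)*3^(1/4)*x/2) + C4*cos(sqrt(2)*3^(1/4)*x/2))*exp(sqrt(2)*3^(1/4)*x/2)


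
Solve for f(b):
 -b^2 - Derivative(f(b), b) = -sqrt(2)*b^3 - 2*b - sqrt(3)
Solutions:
 f(b) = C1 + sqrt(2)*b^4/4 - b^3/3 + b^2 + sqrt(3)*b


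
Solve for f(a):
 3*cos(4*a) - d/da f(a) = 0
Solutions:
 f(a) = C1 + 3*sin(4*a)/4


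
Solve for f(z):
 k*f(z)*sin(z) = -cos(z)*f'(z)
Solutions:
 f(z) = C1*exp(k*log(cos(z)))


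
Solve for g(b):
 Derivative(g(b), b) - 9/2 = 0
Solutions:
 g(b) = C1 + 9*b/2


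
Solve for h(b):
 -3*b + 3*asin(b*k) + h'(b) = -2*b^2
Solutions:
 h(b) = C1 - 2*b^3/3 + 3*b^2/2 - 3*Piecewise((b*asin(b*k) + sqrt(-b^2*k^2 + 1)/k, Ne(k, 0)), (0, True))


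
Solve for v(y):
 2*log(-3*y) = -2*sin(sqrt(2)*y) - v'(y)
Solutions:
 v(y) = C1 - 2*y*log(-y) - 2*y*log(3) + 2*y + sqrt(2)*cos(sqrt(2)*y)


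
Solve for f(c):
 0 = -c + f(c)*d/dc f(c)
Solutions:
 f(c) = -sqrt(C1 + c^2)
 f(c) = sqrt(C1 + c^2)


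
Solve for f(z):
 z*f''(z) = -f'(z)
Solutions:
 f(z) = C1 + C2*log(z)


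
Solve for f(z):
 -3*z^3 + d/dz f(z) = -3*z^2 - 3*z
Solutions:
 f(z) = C1 + 3*z^4/4 - z^3 - 3*z^2/2


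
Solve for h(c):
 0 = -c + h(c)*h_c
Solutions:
 h(c) = -sqrt(C1 + c^2)
 h(c) = sqrt(C1 + c^2)


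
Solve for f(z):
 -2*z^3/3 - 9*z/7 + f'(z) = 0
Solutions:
 f(z) = C1 + z^4/6 + 9*z^2/14


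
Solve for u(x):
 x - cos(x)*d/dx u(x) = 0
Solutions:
 u(x) = C1 + Integral(x/cos(x), x)


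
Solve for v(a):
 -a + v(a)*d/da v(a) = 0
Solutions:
 v(a) = -sqrt(C1 + a^2)
 v(a) = sqrt(C1 + a^2)


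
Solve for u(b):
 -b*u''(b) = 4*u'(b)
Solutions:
 u(b) = C1 + C2/b^3


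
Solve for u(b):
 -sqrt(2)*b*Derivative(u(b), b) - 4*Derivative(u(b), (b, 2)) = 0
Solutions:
 u(b) = C1 + C2*erf(2^(3/4)*b/4)


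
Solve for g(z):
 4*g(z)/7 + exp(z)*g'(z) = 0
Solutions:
 g(z) = C1*exp(4*exp(-z)/7)


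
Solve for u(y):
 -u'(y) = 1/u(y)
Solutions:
 u(y) = -sqrt(C1 - 2*y)
 u(y) = sqrt(C1 - 2*y)


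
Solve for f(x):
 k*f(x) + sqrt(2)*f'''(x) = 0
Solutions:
 f(x) = C1*exp(2^(5/6)*x*(-k)^(1/3)/2) + C2*exp(2^(5/6)*x*(-k)^(1/3)*(-1 + sqrt(3)*I)/4) + C3*exp(-2^(5/6)*x*(-k)^(1/3)*(1 + sqrt(3)*I)/4)


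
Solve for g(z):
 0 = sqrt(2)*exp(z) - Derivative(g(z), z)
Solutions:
 g(z) = C1 + sqrt(2)*exp(z)


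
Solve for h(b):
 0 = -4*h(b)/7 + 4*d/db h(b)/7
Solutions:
 h(b) = C1*exp(b)


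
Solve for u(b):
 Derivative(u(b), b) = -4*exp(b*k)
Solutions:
 u(b) = C1 - 4*exp(b*k)/k


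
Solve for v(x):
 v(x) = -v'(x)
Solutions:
 v(x) = C1*exp(-x)


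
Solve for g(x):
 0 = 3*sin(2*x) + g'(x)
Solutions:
 g(x) = C1 + 3*cos(2*x)/2


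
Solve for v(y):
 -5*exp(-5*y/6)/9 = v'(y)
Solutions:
 v(y) = C1 + 2*exp(-5*y/6)/3


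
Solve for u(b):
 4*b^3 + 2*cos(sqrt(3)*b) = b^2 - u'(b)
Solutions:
 u(b) = C1 - b^4 + b^3/3 - 2*sqrt(3)*sin(sqrt(3)*b)/3


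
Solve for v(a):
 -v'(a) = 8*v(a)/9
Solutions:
 v(a) = C1*exp(-8*a/9)


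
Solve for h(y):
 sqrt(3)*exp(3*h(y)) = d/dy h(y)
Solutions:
 h(y) = log(-1/(C1 + 3*sqrt(3)*y))/3
 h(y) = log((-1/(C1 + sqrt(3)*y))^(1/3)*(-3^(2/3) - 3*3^(1/6)*I)/6)
 h(y) = log((-1/(C1 + sqrt(3)*y))^(1/3)*(-3^(2/3) + 3*3^(1/6)*I)/6)


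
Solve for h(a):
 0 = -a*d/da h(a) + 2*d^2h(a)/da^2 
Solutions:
 h(a) = C1 + C2*erfi(a/2)


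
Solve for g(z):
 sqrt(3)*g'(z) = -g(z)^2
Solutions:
 g(z) = 3/(C1 + sqrt(3)*z)


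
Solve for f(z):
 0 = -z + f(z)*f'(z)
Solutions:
 f(z) = -sqrt(C1 + z^2)
 f(z) = sqrt(C1 + z^2)


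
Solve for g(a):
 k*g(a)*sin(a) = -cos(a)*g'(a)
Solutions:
 g(a) = C1*exp(k*log(cos(a)))


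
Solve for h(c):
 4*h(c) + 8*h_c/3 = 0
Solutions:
 h(c) = C1*exp(-3*c/2)


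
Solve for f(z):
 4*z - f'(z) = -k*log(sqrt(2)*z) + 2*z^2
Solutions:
 f(z) = C1 + k*z*log(z) - k*z + k*z*log(2)/2 - 2*z^3/3 + 2*z^2


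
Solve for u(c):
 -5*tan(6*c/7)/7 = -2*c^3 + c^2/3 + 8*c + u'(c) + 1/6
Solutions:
 u(c) = C1 + c^4/2 - c^3/9 - 4*c^2 - c/6 + 5*log(cos(6*c/7))/6


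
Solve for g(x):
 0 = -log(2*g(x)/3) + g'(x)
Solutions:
 -Integral(1/(log(_y) - log(3) + log(2)), (_y, g(x))) = C1 - x


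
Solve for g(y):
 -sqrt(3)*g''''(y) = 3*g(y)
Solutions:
 g(y) = (C1*sin(sqrt(2)*3^(1/8)*y/2) + C2*cos(sqrt(2)*3^(1/8)*y/2))*exp(-sqrt(2)*3^(1/8)*y/2) + (C3*sin(sqrt(2)*3^(1/8)*y/2) + C4*cos(sqrt(2)*3^(1/8)*y/2))*exp(sqrt(2)*3^(1/8)*y/2)


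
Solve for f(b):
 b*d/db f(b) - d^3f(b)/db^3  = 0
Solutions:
 f(b) = C1 + Integral(C2*airyai(b) + C3*airybi(b), b)


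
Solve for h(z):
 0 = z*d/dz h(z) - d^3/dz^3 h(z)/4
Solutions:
 h(z) = C1 + Integral(C2*airyai(2^(2/3)*z) + C3*airybi(2^(2/3)*z), z)


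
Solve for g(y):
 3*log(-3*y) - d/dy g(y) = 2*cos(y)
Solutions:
 g(y) = C1 + 3*y*log(-y) - 3*y + 3*y*log(3) - 2*sin(y)


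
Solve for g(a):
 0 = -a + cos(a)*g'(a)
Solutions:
 g(a) = C1 + Integral(a/cos(a), a)


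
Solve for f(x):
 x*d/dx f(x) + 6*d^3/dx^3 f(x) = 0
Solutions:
 f(x) = C1 + Integral(C2*airyai(-6^(2/3)*x/6) + C3*airybi(-6^(2/3)*x/6), x)


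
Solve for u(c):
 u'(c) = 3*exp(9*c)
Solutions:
 u(c) = C1 + exp(9*c)/3


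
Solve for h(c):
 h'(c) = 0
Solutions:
 h(c) = C1


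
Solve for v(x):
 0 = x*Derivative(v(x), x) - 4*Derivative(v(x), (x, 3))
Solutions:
 v(x) = C1 + Integral(C2*airyai(2^(1/3)*x/2) + C3*airybi(2^(1/3)*x/2), x)


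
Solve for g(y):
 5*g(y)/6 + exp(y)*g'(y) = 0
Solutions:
 g(y) = C1*exp(5*exp(-y)/6)


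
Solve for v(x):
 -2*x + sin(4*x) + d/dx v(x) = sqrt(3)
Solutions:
 v(x) = C1 + x^2 + sqrt(3)*x + cos(4*x)/4


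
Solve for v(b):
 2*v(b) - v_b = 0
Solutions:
 v(b) = C1*exp(2*b)


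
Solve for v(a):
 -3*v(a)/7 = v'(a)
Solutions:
 v(a) = C1*exp(-3*a/7)


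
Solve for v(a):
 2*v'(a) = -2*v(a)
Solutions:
 v(a) = C1*exp(-a)


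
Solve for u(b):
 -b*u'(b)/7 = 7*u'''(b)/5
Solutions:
 u(b) = C1 + Integral(C2*airyai(-35^(1/3)*b/7) + C3*airybi(-35^(1/3)*b/7), b)


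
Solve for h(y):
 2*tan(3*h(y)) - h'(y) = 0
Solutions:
 h(y) = -asin(C1*exp(6*y))/3 + pi/3
 h(y) = asin(C1*exp(6*y))/3


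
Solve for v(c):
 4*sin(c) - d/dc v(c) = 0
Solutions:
 v(c) = C1 - 4*cos(c)


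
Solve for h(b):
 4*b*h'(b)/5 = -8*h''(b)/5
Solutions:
 h(b) = C1 + C2*erf(b/2)


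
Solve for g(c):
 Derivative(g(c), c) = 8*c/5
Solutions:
 g(c) = C1 + 4*c^2/5


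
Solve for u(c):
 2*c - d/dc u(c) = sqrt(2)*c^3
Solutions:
 u(c) = C1 - sqrt(2)*c^4/4 + c^2


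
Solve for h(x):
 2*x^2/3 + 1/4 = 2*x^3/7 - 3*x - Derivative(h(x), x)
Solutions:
 h(x) = C1 + x^4/14 - 2*x^3/9 - 3*x^2/2 - x/4


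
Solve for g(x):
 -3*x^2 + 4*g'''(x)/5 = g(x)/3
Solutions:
 g(x) = C3*exp(90^(1/3)*x/6) - 9*x^2 + (C1*sin(10^(1/3)*3^(1/6)*x/4) + C2*cos(10^(1/3)*3^(1/6)*x/4))*exp(-90^(1/3)*x/12)


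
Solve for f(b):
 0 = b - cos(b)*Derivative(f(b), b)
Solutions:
 f(b) = C1 + Integral(b/cos(b), b)


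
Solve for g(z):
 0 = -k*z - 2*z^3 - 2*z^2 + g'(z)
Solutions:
 g(z) = C1 + k*z^2/2 + z^4/2 + 2*z^3/3


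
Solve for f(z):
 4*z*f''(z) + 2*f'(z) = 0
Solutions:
 f(z) = C1 + C2*sqrt(z)


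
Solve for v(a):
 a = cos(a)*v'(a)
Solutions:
 v(a) = C1 + Integral(a/cos(a), a)


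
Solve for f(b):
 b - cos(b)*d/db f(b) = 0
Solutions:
 f(b) = C1 + Integral(b/cos(b), b)


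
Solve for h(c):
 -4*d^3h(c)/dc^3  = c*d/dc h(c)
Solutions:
 h(c) = C1 + Integral(C2*airyai(-2^(1/3)*c/2) + C3*airybi(-2^(1/3)*c/2), c)


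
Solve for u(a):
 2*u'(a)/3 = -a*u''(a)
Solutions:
 u(a) = C1 + C2*a^(1/3)


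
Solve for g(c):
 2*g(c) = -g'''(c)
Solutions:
 g(c) = C3*exp(-2^(1/3)*c) + (C1*sin(2^(1/3)*sqrt(3)*c/2) + C2*cos(2^(1/3)*sqrt(3)*c/2))*exp(2^(1/3)*c/2)


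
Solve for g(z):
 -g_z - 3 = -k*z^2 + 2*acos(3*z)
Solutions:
 g(z) = C1 + k*z^3/3 - 2*z*acos(3*z) - 3*z + 2*sqrt(1 - 9*z^2)/3


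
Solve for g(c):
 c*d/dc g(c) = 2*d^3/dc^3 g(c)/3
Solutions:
 g(c) = C1 + Integral(C2*airyai(2^(2/3)*3^(1/3)*c/2) + C3*airybi(2^(2/3)*3^(1/3)*c/2), c)


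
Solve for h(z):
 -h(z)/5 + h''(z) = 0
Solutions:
 h(z) = C1*exp(-sqrt(5)*z/5) + C2*exp(sqrt(5)*z/5)


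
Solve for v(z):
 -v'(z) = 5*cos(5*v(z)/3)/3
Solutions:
 5*z/3 - 3*log(sin(5*v(z)/3) - 1)/10 + 3*log(sin(5*v(z)/3) + 1)/10 = C1


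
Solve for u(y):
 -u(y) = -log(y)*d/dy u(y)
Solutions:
 u(y) = C1*exp(li(y))


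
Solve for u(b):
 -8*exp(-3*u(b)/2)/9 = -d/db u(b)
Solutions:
 u(b) = 2*log(C1 + 4*b/3)/3
 u(b) = 2*log((-6^(2/3) - 3*2^(2/3)*3^(1/6)*I)*(C1 + 8*b)^(1/3)/12)
 u(b) = 2*log((-6^(2/3) + 3*2^(2/3)*3^(1/6)*I)*(C1 + 8*b)^(1/3)/12)


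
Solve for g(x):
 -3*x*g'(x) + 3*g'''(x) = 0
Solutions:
 g(x) = C1 + Integral(C2*airyai(x) + C3*airybi(x), x)


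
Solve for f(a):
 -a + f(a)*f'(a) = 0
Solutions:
 f(a) = -sqrt(C1 + a^2)
 f(a) = sqrt(C1 + a^2)


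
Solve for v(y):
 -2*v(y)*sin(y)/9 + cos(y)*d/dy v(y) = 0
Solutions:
 v(y) = C1/cos(y)^(2/9)


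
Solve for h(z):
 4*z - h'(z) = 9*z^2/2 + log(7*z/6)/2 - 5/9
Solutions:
 h(z) = C1 - 3*z^3/2 + 2*z^2 - z*log(z)/2 + z*log(sqrt(42)/7) + 19*z/18


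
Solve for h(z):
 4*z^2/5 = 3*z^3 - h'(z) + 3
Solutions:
 h(z) = C1 + 3*z^4/4 - 4*z^3/15 + 3*z


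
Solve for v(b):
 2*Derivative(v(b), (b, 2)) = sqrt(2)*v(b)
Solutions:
 v(b) = C1*exp(-2^(3/4)*b/2) + C2*exp(2^(3/4)*b/2)


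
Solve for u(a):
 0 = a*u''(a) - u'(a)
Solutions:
 u(a) = C1 + C2*a^2


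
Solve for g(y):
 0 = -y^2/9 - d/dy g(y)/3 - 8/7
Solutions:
 g(y) = C1 - y^3/9 - 24*y/7


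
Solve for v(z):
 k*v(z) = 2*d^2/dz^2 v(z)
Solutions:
 v(z) = C1*exp(-sqrt(2)*sqrt(k)*z/2) + C2*exp(sqrt(2)*sqrt(k)*z/2)


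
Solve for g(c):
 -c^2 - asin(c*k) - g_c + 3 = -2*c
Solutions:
 g(c) = C1 - c^3/3 + c^2 + 3*c - Piecewise((c*asin(c*k) + sqrt(-c^2*k^2 + 1)/k, Ne(k, 0)), (0, True))


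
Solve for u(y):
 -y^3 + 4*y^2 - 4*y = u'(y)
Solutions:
 u(y) = C1 - y^4/4 + 4*y^3/3 - 2*y^2


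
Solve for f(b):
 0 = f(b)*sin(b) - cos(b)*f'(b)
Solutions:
 f(b) = C1/cos(b)


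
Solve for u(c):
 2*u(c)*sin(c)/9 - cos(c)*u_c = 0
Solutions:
 u(c) = C1/cos(c)^(2/9)


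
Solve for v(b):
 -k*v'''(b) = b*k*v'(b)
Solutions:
 v(b) = C1 + Integral(C2*airyai(-b) + C3*airybi(-b), b)


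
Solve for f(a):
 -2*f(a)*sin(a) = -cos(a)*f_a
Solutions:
 f(a) = C1/cos(a)^2


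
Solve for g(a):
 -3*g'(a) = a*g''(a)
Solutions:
 g(a) = C1 + C2/a^2


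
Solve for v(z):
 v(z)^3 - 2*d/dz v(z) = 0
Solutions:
 v(z) = -sqrt(-1/(C1 + z))
 v(z) = sqrt(-1/(C1 + z))


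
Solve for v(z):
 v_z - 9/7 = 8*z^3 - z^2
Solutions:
 v(z) = C1 + 2*z^4 - z^3/3 + 9*z/7


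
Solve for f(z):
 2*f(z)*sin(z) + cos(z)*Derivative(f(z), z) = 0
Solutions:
 f(z) = C1*cos(z)^2


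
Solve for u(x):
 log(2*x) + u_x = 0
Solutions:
 u(x) = C1 - x*log(x) - x*log(2) + x


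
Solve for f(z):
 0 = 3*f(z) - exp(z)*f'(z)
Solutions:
 f(z) = C1*exp(-3*exp(-z))


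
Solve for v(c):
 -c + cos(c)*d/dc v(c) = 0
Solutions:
 v(c) = C1 + Integral(c/cos(c), c)


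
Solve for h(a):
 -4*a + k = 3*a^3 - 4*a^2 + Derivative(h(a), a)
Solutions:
 h(a) = C1 - 3*a^4/4 + 4*a^3/3 - 2*a^2 + a*k


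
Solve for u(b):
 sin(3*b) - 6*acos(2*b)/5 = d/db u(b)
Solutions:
 u(b) = C1 - 6*b*acos(2*b)/5 + 3*sqrt(1 - 4*b^2)/5 - cos(3*b)/3


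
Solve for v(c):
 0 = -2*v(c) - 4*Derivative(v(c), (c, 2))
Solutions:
 v(c) = C1*sin(sqrt(2)*c/2) + C2*cos(sqrt(2)*c/2)


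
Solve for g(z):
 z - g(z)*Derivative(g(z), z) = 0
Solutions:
 g(z) = -sqrt(C1 + z^2)
 g(z) = sqrt(C1 + z^2)


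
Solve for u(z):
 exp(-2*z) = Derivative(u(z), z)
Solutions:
 u(z) = C1 - exp(-2*z)/2


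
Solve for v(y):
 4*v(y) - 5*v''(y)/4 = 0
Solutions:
 v(y) = C1*exp(-4*sqrt(5)*y/5) + C2*exp(4*sqrt(5)*y/5)


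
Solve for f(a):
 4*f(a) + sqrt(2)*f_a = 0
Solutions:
 f(a) = C1*exp(-2*sqrt(2)*a)


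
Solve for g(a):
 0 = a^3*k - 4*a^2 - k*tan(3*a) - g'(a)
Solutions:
 g(a) = C1 + a^4*k/4 - 4*a^3/3 + k*log(cos(3*a))/3


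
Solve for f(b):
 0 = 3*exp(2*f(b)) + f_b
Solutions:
 f(b) = log(-sqrt(-1/(C1 - 3*b))) - log(2)/2
 f(b) = log(-1/(C1 - 3*b))/2 - log(2)/2


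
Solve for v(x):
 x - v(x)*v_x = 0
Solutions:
 v(x) = -sqrt(C1 + x^2)
 v(x) = sqrt(C1 + x^2)


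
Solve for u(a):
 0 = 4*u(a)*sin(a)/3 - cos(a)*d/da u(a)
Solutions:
 u(a) = C1/cos(a)^(4/3)


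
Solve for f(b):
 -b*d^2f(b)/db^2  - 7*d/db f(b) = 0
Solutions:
 f(b) = C1 + C2/b^6


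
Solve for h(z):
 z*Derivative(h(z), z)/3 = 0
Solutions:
 h(z) = C1


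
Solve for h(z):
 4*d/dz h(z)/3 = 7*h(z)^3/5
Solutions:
 h(z) = -sqrt(10)*sqrt(-1/(C1 + 21*z))
 h(z) = sqrt(10)*sqrt(-1/(C1 + 21*z))


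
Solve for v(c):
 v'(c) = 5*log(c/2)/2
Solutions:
 v(c) = C1 + 5*c*log(c)/2 - 5*c/2 - 5*c*log(2)/2


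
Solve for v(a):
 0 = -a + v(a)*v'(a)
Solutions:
 v(a) = -sqrt(C1 + a^2)
 v(a) = sqrt(C1 + a^2)


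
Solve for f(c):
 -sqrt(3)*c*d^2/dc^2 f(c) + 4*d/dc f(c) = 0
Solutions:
 f(c) = C1 + C2*c^(1 + 4*sqrt(3)/3)


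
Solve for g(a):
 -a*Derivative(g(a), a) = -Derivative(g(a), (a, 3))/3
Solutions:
 g(a) = C1 + Integral(C2*airyai(3^(1/3)*a) + C3*airybi(3^(1/3)*a), a)


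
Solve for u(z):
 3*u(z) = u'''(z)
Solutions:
 u(z) = C3*exp(3^(1/3)*z) + (C1*sin(3^(5/6)*z/2) + C2*cos(3^(5/6)*z/2))*exp(-3^(1/3)*z/2)


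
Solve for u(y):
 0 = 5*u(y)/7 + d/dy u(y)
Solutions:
 u(y) = C1*exp(-5*y/7)


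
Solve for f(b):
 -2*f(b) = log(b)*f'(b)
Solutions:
 f(b) = C1*exp(-2*li(b))


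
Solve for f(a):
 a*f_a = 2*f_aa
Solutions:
 f(a) = C1 + C2*erfi(a/2)


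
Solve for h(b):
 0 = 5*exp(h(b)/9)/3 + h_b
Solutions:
 h(b) = 9*log(1/(C1 + 5*b)) + 27*log(3)


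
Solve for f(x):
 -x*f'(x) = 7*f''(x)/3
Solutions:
 f(x) = C1 + C2*erf(sqrt(42)*x/14)


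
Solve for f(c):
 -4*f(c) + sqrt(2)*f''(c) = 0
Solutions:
 f(c) = C1*exp(-2^(3/4)*c) + C2*exp(2^(3/4)*c)


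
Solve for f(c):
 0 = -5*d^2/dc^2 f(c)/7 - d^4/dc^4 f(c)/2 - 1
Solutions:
 f(c) = C1 + C2*c + C3*sin(sqrt(70)*c/7) + C4*cos(sqrt(70)*c/7) - 7*c^2/10


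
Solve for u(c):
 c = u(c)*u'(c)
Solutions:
 u(c) = -sqrt(C1 + c^2)
 u(c) = sqrt(C1 + c^2)


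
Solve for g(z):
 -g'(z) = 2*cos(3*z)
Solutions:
 g(z) = C1 - 2*sin(3*z)/3


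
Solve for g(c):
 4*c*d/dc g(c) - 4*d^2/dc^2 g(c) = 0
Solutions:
 g(c) = C1 + C2*erfi(sqrt(2)*c/2)


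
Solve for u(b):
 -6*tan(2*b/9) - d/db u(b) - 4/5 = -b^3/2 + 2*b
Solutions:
 u(b) = C1 + b^4/8 - b^2 - 4*b/5 + 27*log(cos(2*b/9))


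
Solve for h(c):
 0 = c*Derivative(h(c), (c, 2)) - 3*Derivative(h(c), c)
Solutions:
 h(c) = C1 + C2*c^4


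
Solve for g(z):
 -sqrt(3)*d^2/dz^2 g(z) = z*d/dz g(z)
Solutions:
 g(z) = C1 + C2*erf(sqrt(2)*3^(3/4)*z/6)


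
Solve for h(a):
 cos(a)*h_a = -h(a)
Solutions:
 h(a) = C1*sqrt(sin(a) - 1)/sqrt(sin(a) + 1)


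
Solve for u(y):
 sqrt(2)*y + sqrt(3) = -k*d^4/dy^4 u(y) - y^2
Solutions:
 u(y) = C1 + C2*y + C3*y^2 + C4*y^3 - y^6/(360*k) - sqrt(2)*y^5/(120*k) - sqrt(3)*y^4/(24*k)


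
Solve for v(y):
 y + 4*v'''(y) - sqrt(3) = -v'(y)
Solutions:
 v(y) = C1 + C2*sin(y/2) + C3*cos(y/2) - y^2/2 + sqrt(3)*y


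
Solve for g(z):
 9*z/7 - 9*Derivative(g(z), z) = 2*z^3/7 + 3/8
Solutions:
 g(z) = C1 - z^4/126 + z^2/14 - z/24


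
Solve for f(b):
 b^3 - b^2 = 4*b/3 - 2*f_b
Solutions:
 f(b) = C1 - b^4/8 + b^3/6 + b^2/3


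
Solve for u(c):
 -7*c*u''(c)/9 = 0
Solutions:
 u(c) = C1 + C2*c


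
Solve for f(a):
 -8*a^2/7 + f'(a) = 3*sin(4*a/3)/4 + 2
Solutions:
 f(a) = C1 + 8*a^3/21 + 2*a - 9*cos(4*a/3)/16


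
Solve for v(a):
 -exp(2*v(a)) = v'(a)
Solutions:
 v(a) = log(-sqrt(-1/(C1 - a))) - log(2)/2
 v(a) = log(-1/(C1 - a))/2 - log(2)/2


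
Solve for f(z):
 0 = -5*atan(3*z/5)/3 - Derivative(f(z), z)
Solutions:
 f(z) = C1 - 5*z*atan(3*z/5)/3 + 25*log(9*z^2 + 25)/18


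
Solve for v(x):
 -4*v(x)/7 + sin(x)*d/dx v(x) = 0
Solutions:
 v(x) = C1*(cos(x) - 1)^(2/7)/(cos(x) + 1)^(2/7)


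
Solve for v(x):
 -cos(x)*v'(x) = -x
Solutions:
 v(x) = C1 + Integral(x/cos(x), x)


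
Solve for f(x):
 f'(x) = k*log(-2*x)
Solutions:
 f(x) = C1 + k*x*log(-x) + k*x*(-1 + log(2))


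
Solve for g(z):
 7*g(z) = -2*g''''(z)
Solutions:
 g(z) = (C1*sin(14^(1/4)*z/2) + C2*cos(14^(1/4)*z/2))*exp(-14^(1/4)*z/2) + (C3*sin(14^(1/4)*z/2) + C4*cos(14^(1/4)*z/2))*exp(14^(1/4)*z/2)


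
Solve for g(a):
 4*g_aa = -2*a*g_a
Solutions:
 g(a) = C1 + C2*erf(a/2)


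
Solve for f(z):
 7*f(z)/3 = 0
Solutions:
 f(z) = 0


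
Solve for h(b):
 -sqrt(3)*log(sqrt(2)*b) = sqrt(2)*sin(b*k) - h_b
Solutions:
 h(b) = C1 + sqrt(3)*b*(log(b) - 1) + sqrt(3)*b*log(2)/2 + sqrt(2)*Piecewise((-cos(b*k)/k, Ne(k, 0)), (0, True))


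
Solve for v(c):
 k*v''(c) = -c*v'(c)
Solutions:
 v(c) = C1 + C2*sqrt(k)*erf(sqrt(2)*c*sqrt(1/k)/2)


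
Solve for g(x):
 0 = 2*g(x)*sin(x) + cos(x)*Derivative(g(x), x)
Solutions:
 g(x) = C1*cos(x)^2


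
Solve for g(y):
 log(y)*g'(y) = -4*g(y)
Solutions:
 g(y) = C1*exp(-4*li(y))


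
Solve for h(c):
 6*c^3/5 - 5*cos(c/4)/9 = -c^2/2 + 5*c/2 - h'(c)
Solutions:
 h(c) = C1 - 3*c^4/10 - c^3/6 + 5*c^2/4 + 20*sin(c/4)/9


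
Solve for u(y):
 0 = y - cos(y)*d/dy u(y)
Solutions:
 u(y) = C1 + Integral(y/cos(y), y)


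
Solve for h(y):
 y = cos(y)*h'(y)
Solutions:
 h(y) = C1 + Integral(y/cos(y), y)


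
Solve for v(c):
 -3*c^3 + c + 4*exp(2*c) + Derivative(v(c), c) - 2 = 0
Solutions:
 v(c) = C1 + 3*c^4/4 - c^2/2 + 2*c - 2*exp(2*c)


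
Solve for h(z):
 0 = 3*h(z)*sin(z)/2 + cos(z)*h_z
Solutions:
 h(z) = C1*cos(z)^(3/2)


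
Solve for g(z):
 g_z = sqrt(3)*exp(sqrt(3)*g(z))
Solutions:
 g(z) = sqrt(3)*(2*log(-1/(C1 + sqrt(3)*z)) - log(3))/6


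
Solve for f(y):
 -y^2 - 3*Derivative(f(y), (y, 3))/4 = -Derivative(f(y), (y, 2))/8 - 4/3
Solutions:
 f(y) = C1 + C2*y + C3*exp(y/6) + 2*y^4/3 + 16*y^3 + 848*y^2/3


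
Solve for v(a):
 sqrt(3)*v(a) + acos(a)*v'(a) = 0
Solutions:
 v(a) = C1*exp(-sqrt(3)*Integral(1/acos(a), a))


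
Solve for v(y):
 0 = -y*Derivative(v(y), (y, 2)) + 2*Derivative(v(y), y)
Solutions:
 v(y) = C1 + C2*y^3


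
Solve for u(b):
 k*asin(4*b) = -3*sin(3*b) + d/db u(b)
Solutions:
 u(b) = C1 + k*(b*asin(4*b) + sqrt(1 - 16*b^2)/4) - cos(3*b)


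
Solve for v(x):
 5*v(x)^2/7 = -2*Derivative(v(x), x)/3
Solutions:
 v(x) = 14/(C1 + 15*x)


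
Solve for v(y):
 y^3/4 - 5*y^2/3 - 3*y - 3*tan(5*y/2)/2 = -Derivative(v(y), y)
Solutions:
 v(y) = C1 - y^4/16 + 5*y^3/9 + 3*y^2/2 - 3*log(cos(5*y/2))/5


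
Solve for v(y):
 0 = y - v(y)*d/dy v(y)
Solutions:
 v(y) = -sqrt(C1 + y^2)
 v(y) = sqrt(C1 + y^2)


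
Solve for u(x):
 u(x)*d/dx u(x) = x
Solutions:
 u(x) = -sqrt(C1 + x^2)
 u(x) = sqrt(C1 + x^2)


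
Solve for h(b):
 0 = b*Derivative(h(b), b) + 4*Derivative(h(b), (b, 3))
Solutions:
 h(b) = C1 + Integral(C2*airyai(-2^(1/3)*b/2) + C3*airybi(-2^(1/3)*b/2), b)


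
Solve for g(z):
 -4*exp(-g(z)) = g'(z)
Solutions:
 g(z) = log(C1 - 4*z)


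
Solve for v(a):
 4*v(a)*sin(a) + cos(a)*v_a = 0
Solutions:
 v(a) = C1*cos(a)^4


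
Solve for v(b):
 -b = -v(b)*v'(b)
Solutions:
 v(b) = -sqrt(C1 + b^2)
 v(b) = sqrt(C1 + b^2)


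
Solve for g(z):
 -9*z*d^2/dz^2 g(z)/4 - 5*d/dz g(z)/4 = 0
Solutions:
 g(z) = C1 + C2*z^(4/9)


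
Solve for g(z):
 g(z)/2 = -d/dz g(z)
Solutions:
 g(z) = C1*exp(-z/2)


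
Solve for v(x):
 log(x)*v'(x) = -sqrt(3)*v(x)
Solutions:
 v(x) = C1*exp(-sqrt(3)*li(x))


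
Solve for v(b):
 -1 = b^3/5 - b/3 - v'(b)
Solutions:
 v(b) = C1 + b^4/20 - b^2/6 + b


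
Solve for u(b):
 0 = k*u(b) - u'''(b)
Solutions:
 u(b) = C1*exp(b*k^(1/3)) + C2*exp(b*k^(1/3)*(-1 + sqrt(3)*I)/2) + C3*exp(-b*k^(1/3)*(1 + sqrt(3)*I)/2)


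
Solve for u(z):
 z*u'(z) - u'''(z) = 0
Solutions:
 u(z) = C1 + Integral(C2*airyai(z) + C3*airybi(z), z)


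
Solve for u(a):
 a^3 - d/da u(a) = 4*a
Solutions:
 u(a) = C1 + a^4/4 - 2*a^2


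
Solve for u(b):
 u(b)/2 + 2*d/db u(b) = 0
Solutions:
 u(b) = C1*exp(-b/4)


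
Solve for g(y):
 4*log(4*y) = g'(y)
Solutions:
 g(y) = C1 + 4*y*log(y) - 4*y + y*log(256)


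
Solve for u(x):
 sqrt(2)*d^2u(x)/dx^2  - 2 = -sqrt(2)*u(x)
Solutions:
 u(x) = C1*sin(x) + C2*cos(x) + sqrt(2)


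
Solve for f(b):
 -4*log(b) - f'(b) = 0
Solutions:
 f(b) = C1 - 4*b*log(b) + 4*b


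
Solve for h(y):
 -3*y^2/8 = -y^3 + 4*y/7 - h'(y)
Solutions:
 h(y) = C1 - y^4/4 + y^3/8 + 2*y^2/7


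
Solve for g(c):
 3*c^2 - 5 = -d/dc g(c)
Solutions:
 g(c) = C1 - c^3 + 5*c


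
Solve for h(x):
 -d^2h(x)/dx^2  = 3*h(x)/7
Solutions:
 h(x) = C1*sin(sqrt(21)*x/7) + C2*cos(sqrt(21)*x/7)


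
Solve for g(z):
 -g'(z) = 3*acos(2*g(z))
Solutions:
 Integral(1/acos(2*_y), (_y, g(z))) = C1 - 3*z


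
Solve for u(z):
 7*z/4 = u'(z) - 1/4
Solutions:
 u(z) = C1 + 7*z^2/8 + z/4


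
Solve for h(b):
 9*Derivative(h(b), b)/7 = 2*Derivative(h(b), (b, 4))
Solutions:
 h(b) = C1 + C4*exp(42^(2/3)*b/14) + (C2*sin(3*14^(2/3)*3^(1/6)*b/28) + C3*cos(3*14^(2/3)*3^(1/6)*b/28))*exp(-42^(2/3)*b/28)


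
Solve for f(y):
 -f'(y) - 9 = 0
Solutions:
 f(y) = C1 - 9*y


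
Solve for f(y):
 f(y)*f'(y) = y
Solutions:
 f(y) = -sqrt(C1 + y^2)
 f(y) = sqrt(C1 + y^2)


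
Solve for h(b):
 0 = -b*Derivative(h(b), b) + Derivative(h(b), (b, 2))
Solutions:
 h(b) = C1 + C2*erfi(sqrt(2)*b/2)


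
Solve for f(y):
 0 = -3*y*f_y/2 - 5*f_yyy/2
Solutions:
 f(y) = C1 + Integral(C2*airyai(-3^(1/3)*5^(2/3)*y/5) + C3*airybi(-3^(1/3)*5^(2/3)*y/5), y)


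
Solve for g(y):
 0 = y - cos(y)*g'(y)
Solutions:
 g(y) = C1 + Integral(y/cos(y), y)


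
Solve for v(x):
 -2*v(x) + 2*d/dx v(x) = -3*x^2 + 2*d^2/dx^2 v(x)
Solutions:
 v(x) = 3*x^2/2 + 3*x + (C1*sin(sqrt(3)*x/2) + C2*cos(sqrt(3)*x/2))*exp(x/2)


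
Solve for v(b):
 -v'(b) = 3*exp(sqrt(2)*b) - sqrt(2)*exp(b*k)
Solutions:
 v(b) = C1 - 3*sqrt(2)*exp(sqrt(2)*b)/2 + sqrt(2)*exp(b*k)/k


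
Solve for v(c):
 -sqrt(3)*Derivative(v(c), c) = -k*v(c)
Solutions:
 v(c) = C1*exp(sqrt(3)*c*k/3)


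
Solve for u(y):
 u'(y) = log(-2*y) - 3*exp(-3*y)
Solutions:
 u(y) = C1 + y*log(-y) + y*(-1 + log(2)) + exp(-3*y)


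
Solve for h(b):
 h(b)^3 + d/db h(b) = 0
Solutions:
 h(b) = -sqrt(2)*sqrt(-1/(C1 - b))/2
 h(b) = sqrt(2)*sqrt(-1/(C1 - b))/2


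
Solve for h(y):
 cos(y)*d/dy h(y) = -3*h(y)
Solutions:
 h(y) = C1*(sin(y) - 1)^(3/2)/(sin(y) + 1)^(3/2)


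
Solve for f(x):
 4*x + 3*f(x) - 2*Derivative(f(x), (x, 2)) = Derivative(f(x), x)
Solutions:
 f(x) = C1*exp(-3*x/2) + C2*exp(x) - 4*x/3 - 4/9


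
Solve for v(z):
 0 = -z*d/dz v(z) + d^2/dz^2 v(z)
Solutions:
 v(z) = C1 + C2*erfi(sqrt(2)*z/2)


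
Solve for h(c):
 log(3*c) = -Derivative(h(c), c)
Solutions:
 h(c) = C1 - c*log(c) - c*log(3) + c


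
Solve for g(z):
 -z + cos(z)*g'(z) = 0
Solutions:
 g(z) = C1 + Integral(z/cos(z), z)


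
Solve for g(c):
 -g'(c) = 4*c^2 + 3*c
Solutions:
 g(c) = C1 - 4*c^3/3 - 3*c^2/2


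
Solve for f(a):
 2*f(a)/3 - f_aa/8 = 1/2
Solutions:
 f(a) = C1*exp(-4*sqrt(3)*a/3) + C2*exp(4*sqrt(3)*a/3) + 3/4


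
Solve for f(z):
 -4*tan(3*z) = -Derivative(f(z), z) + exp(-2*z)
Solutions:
 f(z) = C1 + 2*log(tan(3*z)^2 + 1)/3 - exp(-2*z)/2


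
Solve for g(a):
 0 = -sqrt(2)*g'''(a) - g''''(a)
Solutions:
 g(a) = C1 + C2*a + C3*a^2 + C4*exp(-sqrt(2)*a)


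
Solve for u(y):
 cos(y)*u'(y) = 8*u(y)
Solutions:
 u(y) = C1*(sin(y)^4 + 4*sin(y)^3 + 6*sin(y)^2 + 4*sin(y) + 1)/(sin(y)^4 - 4*sin(y)^3 + 6*sin(y)^2 - 4*sin(y) + 1)


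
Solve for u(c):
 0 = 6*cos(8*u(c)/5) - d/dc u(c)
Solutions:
 -6*c - 5*log(sin(8*u(c)/5) - 1)/16 + 5*log(sin(8*u(c)/5) + 1)/16 = C1


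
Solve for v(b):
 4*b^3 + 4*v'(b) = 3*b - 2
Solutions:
 v(b) = C1 - b^4/4 + 3*b^2/8 - b/2


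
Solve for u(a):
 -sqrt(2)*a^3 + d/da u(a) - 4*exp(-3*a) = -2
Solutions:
 u(a) = C1 + sqrt(2)*a^4/4 - 2*a - 4*exp(-3*a)/3


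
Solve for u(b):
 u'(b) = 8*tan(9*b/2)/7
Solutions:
 u(b) = C1 - 16*log(cos(9*b/2))/63


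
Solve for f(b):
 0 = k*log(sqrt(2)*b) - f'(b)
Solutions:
 f(b) = C1 + b*k*log(b) - b*k + b*k*log(2)/2


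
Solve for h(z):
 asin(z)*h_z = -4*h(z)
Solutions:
 h(z) = C1*exp(-4*Integral(1/asin(z), z))


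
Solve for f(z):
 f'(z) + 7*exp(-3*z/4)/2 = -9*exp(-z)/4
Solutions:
 f(z) = C1 + 9*exp(-z)/4 + 14*exp(-3*z/4)/3


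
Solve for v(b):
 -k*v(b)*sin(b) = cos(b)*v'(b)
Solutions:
 v(b) = C1*exp(k*log(cos(b)))


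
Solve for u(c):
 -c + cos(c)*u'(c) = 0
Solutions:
 u(c) = C1 + Integral(c/cos(c), c)


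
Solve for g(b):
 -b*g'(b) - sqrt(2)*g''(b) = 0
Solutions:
 g(b) = C1 + C2*erf(2^(1/4)*b/2)


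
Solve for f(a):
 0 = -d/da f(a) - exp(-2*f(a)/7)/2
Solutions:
 f(a) = 7*log(-sqrt(C1 - a)) - 7*log(7)/2
 f(a) = 7*log(C1 - a/7)/2


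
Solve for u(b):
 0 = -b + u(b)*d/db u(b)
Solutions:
 u(b) = -sqrt(C1 + b^2)
 u(b) = sqrt(C1 + b^2)


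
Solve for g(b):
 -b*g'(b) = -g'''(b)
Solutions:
 g(b) = C1 + Integral(C2*airyai(b) + C3*airybi(b), b)


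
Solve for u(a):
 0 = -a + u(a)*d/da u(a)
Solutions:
 u(a) = -sqrt(C1 + a^2)
 u(a) = sqrt(C1 + a^2)


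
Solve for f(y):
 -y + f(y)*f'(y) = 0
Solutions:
 f(y) = -sqrt(C1 + y^2)
 f(y) = sqrt(C1 + y^2)


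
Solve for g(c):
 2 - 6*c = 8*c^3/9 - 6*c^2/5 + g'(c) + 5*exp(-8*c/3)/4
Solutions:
 g(c) = C1 - 2*c^4/9 + 2*c^3/5 - 3*c^2 + 2*c + 15*exp(-8*c/3)/32


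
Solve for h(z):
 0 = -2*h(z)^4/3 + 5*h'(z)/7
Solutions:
 h(z) = 5^(1/3)*(-1/(C1 + 14*z))^(1/3)
 h(z) = 5^(1/3)*(-1/(C1 + 14*z))^(1/3)*(-1 - sqrt(3)*I)/2
 h(z) = 5^(1/3)*(-1/(C1 + 14*z))^(1/3)*(-1 + sqrt(3)*I)/2


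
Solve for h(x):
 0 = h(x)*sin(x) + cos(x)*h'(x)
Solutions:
 h(x) = C1*cos(x)


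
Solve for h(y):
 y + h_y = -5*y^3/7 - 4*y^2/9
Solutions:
 h(y) = C1 - 5*y^4/28 - 4*y^3/27 - y^2/2


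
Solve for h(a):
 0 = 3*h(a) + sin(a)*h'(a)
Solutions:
 h(a) = C1*(cos(a) + 1)^(3/2)/(cos(a) - 1)^(3/2)


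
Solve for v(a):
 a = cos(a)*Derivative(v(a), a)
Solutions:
 v(a) = C1 + Integral(a/cos(a), a)


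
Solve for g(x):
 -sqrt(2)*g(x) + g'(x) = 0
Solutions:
 g(x) = C1*exp(sqrt(2)*x)


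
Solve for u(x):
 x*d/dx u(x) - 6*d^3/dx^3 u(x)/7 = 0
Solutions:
 u(x) = C1 + Integral(C2*airyai(6^(2/3)*7^(1/3)*x/6) + C3*airybi(6^(2/3)*7^(1/3)*x/6), x)


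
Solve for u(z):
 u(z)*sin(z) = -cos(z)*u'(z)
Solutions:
 u(z) = C1*cos(z)


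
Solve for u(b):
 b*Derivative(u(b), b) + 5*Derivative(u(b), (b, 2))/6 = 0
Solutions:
 u(b) = C1 + C2*erf(sqrt(15)*b/5)


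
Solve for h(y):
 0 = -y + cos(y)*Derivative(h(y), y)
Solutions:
 h(y) = C1 + Integral(y/cos(y), y)


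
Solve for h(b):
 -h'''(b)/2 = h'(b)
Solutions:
 h(b) = C1 + C2*sin(sqrt(2)*b) + C3*cos(sqrt(2)*b)


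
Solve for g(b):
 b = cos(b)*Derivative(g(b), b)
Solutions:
 g(b) = C1 + Integral(b/cos(b), b)


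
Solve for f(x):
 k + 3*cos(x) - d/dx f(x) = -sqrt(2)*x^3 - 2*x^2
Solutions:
 f(x) = C1 + k*x + sqrt(2)*x^4/4 + 2*x^3/3 + 3*sin(x)


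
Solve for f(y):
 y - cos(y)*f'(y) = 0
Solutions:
 f(y) = C1 + Integral(y/cos(y), y)


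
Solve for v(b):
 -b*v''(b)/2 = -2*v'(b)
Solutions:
 v(b) = C1 + C2*b^5


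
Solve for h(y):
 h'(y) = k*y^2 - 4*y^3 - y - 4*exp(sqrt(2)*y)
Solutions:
 h(y) = C1 + k*y^3/3 - y^4 - y^2/2 - 2*sqrt(2)*exp(sqrt(2)*y)


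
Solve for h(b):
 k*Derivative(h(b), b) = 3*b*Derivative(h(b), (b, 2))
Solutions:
 h(b) = C1 + b^(re(k)/3 + 1)*(C2*sin(log(b)*Abs(im(k))/3) + C3*cos(log(b)*im(k)/3))


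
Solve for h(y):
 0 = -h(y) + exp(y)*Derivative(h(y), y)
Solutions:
 h(y) = C1*exp(-exp(-y))


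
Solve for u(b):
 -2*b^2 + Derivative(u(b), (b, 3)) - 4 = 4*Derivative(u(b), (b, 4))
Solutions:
 u(b) = C1 + C2*b + C3*b^2 + C4*exp(b/4) + b^5/30 + 2*b^4/3 + 34*b^3/3


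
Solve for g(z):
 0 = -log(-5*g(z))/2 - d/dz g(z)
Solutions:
 2*Integral(1/(log(-_y) + log(5)), (_y, g(z))) = C1 - z


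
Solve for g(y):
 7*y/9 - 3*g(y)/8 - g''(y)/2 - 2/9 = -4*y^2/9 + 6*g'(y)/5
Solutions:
 g(y) = C1*exp(y*(-12 + sqrt(69))/10) + C2*exp(-y*(sqrt(69) + 12)/10) + 32*y^2/27 - 248*y/45 + 28112/2025


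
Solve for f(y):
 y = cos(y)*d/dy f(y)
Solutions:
 f(y) = C1 + Integral(y/cos(y), y)


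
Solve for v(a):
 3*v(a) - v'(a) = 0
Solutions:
 v(a) = C1*exp(3*a)


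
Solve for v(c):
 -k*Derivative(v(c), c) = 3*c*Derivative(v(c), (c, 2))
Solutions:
 v(c) = C1 + c^(1 - re(k)/3)*(C2*sin(log(c)*Abs(im(k))/3) + C3*cos(log(c)*im(k)/3))


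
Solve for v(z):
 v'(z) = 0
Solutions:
 v(z) = C1


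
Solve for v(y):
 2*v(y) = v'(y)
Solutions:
 v(y) = C1*exp(2*y)


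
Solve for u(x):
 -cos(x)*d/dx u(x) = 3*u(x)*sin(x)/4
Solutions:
 u(x) = C1*cos(x)^(3/4)


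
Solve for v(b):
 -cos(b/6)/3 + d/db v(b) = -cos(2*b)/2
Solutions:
 v(b) = C1 + 2*sin(b/6) - sin(2*b)/4


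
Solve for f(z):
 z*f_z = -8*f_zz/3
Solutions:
 f(z) = C1 + C2*erf(sqrt(3)*z/4)


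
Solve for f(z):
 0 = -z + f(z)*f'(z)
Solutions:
 f(z) = -sqrt(C1 + z^2)
 f(z) = sqrt(C1 + z^2)


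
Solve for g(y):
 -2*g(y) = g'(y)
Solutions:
 g(y) = C1*exp(-2*y)


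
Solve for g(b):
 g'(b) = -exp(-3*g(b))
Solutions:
 g(b) = log(C1 - 3*b)/3
 g(b) = log((-3^(1/3) - 3^(5/6)*I)*(C1 - b)^(1/3)/2)
 g(b) = log((-3^(1/3) + 3^(5/6)*I)*(C1 - b)^(1/3)/2)


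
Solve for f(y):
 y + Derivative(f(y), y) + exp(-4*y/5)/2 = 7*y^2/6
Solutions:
 f(y) = C1 + 7*y^3/18 - y^2/2 + 5*exp(-4*y/5)/8


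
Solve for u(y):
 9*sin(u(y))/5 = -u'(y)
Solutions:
 9*y/5 + log(cos(u(y)) - 1)/2 - log(cos(u(y)) + 1)/2 = C1


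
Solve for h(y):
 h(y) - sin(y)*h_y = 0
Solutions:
 h(y) = C1*sqrt(cos(y) - 1)/sqrt(cos(y) + 1)


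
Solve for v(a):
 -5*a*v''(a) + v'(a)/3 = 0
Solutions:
 v(a) = C1 + C2*a^(16/15)


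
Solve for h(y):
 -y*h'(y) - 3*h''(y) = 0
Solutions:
 h(y) = C1 + C2*erf(sqrt(6)*y/6)


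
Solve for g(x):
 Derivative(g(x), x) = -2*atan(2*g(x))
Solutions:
 Integral(1/atan(2*_y), (_y, g(x))) = C1 - 2*x


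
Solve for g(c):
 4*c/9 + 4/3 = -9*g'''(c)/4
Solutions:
 g(c) = C1 + C2*c + C3*c^2 - 2*c^4/243 - 8*c^3/81


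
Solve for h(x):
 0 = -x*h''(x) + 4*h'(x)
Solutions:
 h(x) = C1 + C2*x^5
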